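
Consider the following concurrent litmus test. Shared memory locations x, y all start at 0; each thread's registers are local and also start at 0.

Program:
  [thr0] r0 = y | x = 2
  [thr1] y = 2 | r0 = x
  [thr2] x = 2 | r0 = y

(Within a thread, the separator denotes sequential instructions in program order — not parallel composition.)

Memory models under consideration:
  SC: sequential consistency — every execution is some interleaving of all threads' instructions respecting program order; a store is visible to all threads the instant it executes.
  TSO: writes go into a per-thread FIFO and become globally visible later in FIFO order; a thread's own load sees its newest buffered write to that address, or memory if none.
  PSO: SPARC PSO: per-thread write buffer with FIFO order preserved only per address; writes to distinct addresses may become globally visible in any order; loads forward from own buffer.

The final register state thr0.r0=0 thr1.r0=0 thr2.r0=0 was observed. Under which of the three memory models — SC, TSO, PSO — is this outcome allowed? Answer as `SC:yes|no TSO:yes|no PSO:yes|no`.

outcome vector order: (thr0.r0,thr1.r0,thr2.r0)
[SC] allowed = {(0,0,2), (0,2,0), (0,2,2), (2,0,2), (2,2,0), (2,2,2)}
[TSO] allowed = {(0,0,0), (0,0,2), (0,2,0), (0,2,2), (2,0,0), (2,0,2), (2,2,0), (2,2,2)}
[PSO] allowed = {(0,0,0), (0,0,2), (0,2,0), (0,2,2), (2,0,0), (2,0,2), (2,2,0), (2,2,2)}
target (0,0,0) ∈ {TSO,PSO}

SC:no TSO:yes PSO:yes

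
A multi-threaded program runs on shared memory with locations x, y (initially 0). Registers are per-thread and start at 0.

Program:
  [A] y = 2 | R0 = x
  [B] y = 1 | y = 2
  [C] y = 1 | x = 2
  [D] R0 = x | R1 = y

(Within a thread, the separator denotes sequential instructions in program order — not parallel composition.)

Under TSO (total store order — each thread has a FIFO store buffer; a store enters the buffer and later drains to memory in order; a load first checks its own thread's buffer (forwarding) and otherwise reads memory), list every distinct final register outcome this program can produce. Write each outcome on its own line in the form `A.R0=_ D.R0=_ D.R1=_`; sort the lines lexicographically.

A.R0=0 D.R0=0 D.R1=0
A.R0=0 D.R0=0 D.R1=1
A.R0=0 D.R0=0 D.R1=2
A.R0=0 D.R0=2 D.R1=1
A.R0=0 D.R0=2 D.R1=2
A.R0=2 D.R0=0 D.R1=0
A.R0=2 D.R0=0 D.R1=1
A.R0=2 D.R0=0 D.R1=2
A.R0=2 D.R0=2 D.R1=1
A.R0=2 D.R0=2 D.R1=2

outcome vector order: (A.R0,D.R0,D.R1)
|TSO outcomes| = 10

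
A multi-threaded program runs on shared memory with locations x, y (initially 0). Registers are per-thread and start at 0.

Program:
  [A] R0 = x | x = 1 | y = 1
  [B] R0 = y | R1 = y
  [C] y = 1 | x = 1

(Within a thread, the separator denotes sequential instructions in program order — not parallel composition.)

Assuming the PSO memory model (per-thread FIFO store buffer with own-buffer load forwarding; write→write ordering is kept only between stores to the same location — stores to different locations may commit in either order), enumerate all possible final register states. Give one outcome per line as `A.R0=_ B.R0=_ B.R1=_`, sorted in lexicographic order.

outcome vector order: (A.R0,B.R0,B.R1)
|PSO outcomes| = 6

A.R0=0 B.R0=0 B.R1=0
A.R0=0 B.R0=0 B.R1=1
A.R0=0 B.R0=1 B.R1=1
A.R0=1 B.R0=0 B.R1=0
A.R0=1 B.R0=0 B.R1=1
A.R0=1 B.R0=1 B.R1=1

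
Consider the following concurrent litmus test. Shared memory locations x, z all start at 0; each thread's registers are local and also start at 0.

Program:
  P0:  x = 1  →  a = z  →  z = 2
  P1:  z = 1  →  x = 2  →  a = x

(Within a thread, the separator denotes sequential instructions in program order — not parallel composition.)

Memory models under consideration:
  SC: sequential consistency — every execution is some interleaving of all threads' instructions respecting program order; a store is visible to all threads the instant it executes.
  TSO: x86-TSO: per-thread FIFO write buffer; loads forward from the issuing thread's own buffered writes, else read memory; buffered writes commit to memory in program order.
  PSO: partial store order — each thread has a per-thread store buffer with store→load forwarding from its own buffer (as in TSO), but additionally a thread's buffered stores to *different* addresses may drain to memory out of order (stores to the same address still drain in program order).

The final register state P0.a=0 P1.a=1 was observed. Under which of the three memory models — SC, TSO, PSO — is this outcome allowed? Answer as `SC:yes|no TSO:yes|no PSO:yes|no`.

SC:no TSO:yes PSO:yes

outcome vector order: (P0.a,P1.a)
SC: 3 outcomes — {0/2, 1/1, 1/2}
TSO: 4 outcomes — {0/1, 0/2, 1/1, 1/2}
PSO: 4 outcomes — {0/1, 0/2, 1/1, 1/2}
target 0/1 ∈ {TSO,PSO}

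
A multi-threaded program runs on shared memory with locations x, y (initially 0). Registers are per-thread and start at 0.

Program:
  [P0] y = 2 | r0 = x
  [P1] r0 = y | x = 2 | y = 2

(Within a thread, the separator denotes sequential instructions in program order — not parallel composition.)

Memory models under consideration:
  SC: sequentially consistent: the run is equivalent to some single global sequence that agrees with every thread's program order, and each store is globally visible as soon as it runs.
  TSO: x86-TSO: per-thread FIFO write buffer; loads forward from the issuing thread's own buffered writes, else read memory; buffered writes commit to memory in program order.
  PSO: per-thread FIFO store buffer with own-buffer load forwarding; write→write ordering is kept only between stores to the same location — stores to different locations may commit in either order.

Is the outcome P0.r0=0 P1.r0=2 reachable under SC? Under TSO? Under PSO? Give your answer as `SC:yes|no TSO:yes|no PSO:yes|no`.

SC:yes TSO:yes PSO:yes

outcome vector order: (P0.r0,P1.r0)
SC (4): <0 0> <0 2> <2 0> <2 2>
TSO (4): <0 0> <0 2> <2 0> <2 2>
PSO (4): <0 0> <0 2> <2 0> <2 2>
target <0 2> ∈ {SC,TSO,PSO}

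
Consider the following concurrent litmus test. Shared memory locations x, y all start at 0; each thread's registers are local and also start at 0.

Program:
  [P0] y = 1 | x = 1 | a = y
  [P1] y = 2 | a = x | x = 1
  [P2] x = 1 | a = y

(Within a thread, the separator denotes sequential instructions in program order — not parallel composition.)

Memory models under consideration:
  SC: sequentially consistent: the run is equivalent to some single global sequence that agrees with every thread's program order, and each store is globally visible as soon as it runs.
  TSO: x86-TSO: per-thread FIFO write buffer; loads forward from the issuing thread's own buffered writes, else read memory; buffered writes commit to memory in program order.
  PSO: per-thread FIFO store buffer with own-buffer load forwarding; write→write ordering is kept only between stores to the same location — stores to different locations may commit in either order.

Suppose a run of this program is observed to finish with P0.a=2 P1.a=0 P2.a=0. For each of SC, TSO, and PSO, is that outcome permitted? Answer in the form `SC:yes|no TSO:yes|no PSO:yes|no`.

SC:no TSO:yes PSO:yes

outcome vector order: (P0.a,P1.a,P2.a)
SC (9): 101, 102, 110, 111, 112, 202, 210, 211, 212
TSO (12): 100, 101, 102, 110, 111, 112, 200, 201, 202, 210, 211, 212
PSO (12): 100, 101, 102, 110, 111, 112, 200, 201, 202, 210, 211, 212
target 200 ∈ {TSO,PSO}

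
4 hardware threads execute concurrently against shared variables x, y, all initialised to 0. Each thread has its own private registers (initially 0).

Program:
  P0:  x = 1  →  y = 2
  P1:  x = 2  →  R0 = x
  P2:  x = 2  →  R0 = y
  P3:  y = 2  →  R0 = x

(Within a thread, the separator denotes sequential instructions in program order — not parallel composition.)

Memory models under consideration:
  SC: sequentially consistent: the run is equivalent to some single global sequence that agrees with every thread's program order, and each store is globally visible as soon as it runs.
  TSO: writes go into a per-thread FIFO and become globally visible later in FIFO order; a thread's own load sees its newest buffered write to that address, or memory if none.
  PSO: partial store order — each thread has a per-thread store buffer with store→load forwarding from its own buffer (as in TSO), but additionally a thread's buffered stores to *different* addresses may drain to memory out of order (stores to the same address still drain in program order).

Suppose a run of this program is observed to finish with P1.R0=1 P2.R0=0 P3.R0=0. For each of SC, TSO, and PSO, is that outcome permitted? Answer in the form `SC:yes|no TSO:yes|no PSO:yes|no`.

outcome vector order: (P1.R0,P2.R0,P3.R0)
SC: 10 outcomes — {1/0/1 1/0/2 1/2/0 1/2/1 1/2/2 2/0/1 2/0/2 2/2/0 2/2/1 2/2/2}
TSO: 12 outcomes — {1/0/0 1/0/1 1/0/2 1/2/0 1/2/1 1/2/2 2/0/0 2/0/1 2/0/2 2/2/0 2/2/1 2/2/2}
PSO: 12 outcomes — {1/0/0 1/0/1 1/0/2 1/2/0 1/2/1 1/2/2 2/0/0 2/0/1 2/0/2 2/2/0 2/2/1 2/2/2}
target 1/0/0 ∈ {TSO,PSO}

SC:no TSO:yes PSO:yes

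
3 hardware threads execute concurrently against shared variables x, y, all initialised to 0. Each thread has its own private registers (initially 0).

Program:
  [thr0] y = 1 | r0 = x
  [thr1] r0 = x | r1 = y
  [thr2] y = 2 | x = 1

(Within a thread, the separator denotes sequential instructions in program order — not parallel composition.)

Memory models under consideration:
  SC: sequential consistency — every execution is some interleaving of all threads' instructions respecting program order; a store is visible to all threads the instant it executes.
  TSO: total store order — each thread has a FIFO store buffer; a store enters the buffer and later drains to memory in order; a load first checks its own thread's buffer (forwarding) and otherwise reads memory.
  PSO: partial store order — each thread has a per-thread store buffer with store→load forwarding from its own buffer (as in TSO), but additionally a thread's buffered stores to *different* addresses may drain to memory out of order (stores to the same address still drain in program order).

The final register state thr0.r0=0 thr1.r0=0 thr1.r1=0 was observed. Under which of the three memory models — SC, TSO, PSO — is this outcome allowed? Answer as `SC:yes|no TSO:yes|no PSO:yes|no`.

outcome vector order: (thr0.r0,thr1.r0,thr1.r1)
SC: 10 outcomes — {(0,0,0) (0,0,1) (0,0,2) (0,1,1) (0,1,2) (1,0,0) (1,0,1) (1,0,2) (1,1,1) (1,1,2)}
TSO: 10 outcomes — {(0,0,0) (0,0,1) (0,0,2) (0,1,1) (0,1,2) (1,0,0) (1,0,1) (1,0,2) (1,1,1) (1,1,2)}
PSO: 12 outcomes — {(0,0,0) (0,0,1) (0,0,2) (0,1,0) (0,1,1) (0,1,2) (1,0,0) (1,0,1) (1,0,2) (1,1,0) (1,1,1) (1,1,2)}
target (0,0,0) ∈ {SC,TSO,PSO}

SC:yes TSO:yes PSO:yes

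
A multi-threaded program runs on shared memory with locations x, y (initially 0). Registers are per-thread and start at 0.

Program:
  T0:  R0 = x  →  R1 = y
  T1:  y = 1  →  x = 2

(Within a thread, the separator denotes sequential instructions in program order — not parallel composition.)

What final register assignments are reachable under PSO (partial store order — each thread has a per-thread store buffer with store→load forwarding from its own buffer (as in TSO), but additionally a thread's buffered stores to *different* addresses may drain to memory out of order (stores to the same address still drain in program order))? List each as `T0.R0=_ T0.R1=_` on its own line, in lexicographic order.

outcome vector order: (T0.R0,T0.R1)
|PSO outcomes| = 4

T0.R0=0 T0.R1=0
T0.R0=0 T0.R1=1
T0.R0=2 T0.R1=0
T0.R0=2 T0.R1=1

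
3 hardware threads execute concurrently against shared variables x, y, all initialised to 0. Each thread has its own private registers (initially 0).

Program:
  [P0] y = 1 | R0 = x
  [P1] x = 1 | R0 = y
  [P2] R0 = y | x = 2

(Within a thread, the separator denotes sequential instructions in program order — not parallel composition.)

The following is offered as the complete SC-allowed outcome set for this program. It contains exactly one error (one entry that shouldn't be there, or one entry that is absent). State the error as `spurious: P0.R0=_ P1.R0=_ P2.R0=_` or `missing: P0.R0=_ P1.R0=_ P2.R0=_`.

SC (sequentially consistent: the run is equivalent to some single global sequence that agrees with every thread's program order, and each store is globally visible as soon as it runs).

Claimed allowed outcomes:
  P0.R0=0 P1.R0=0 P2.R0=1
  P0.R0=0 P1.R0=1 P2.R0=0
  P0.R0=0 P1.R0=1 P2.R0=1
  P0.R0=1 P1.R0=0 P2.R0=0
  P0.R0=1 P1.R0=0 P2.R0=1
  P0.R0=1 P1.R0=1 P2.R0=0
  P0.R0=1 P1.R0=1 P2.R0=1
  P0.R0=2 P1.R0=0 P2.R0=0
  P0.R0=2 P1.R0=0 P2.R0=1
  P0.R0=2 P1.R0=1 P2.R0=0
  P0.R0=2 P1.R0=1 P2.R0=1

spurious: P0.R0=0 P1.R0=0 P2.R0=1

outcome vector order: (P0.R0,P1.R0,P2.R0)
[SC] allowed = {<0 1 0>, <0 1 1>, <1 0 0>, <1 0 1>, <1 1 0>, <1 1 1>, <2 0 0>, <2 0 1>, <2 1 0>, <2 1 1>}
claimed∖SC = {<0 0 1>}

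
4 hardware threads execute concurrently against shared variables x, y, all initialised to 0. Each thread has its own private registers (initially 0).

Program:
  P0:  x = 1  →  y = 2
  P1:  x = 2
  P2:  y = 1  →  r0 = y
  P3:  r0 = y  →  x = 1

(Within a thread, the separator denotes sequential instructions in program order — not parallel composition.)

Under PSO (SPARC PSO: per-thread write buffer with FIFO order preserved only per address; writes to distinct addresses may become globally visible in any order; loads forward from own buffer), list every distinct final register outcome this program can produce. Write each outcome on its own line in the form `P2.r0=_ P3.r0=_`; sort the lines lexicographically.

outcome vector order: (P2.r0,P3.r0)
|PSO outcomes| = 6

P2.r0=1 P3.r0=0
P2.r0=1 P3.r0=1
P2.r0=1 P3.r0=2
P2.r0=2 P3.r0=0
P2.r0=2 P3.r0=1
P2.r0=2 P3.r0=2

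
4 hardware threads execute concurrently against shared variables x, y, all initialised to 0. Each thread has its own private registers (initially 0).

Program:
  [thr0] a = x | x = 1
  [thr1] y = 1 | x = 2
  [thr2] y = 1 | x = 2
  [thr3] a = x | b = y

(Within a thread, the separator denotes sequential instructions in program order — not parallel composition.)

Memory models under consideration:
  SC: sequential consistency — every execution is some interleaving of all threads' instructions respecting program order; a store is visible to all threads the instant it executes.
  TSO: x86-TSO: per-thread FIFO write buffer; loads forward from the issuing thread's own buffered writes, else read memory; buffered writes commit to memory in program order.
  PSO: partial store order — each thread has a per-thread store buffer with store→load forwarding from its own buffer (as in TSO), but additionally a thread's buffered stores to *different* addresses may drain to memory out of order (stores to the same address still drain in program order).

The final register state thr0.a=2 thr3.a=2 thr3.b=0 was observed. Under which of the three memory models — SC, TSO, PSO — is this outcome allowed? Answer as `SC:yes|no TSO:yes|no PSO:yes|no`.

SC:no TSO:no PSO:yes

outcome vector order: (thr0.a,thr3.a,thr3.b)
SC: 9 outcomes — {0/0/0; 0/0/1; 0/1/0; 0/1/1; 0/2/1; 2/0/0; 2/0/1; 2/1/1; 2/2/1}
TSO: 9 outcomes — {0/0/0; 0/0/1; 0/1/0; 0/1/1; 0/2/1; 2/0/0; 2/0/1; 2/1/1; 2/2/1}
PSO: 12 outcomes — {0/0/0; 0/0/1; 0/1/0; 0/1/1; 0/2/0; 0/2/1; 2/0/0; 2/0/1; 2/1/0; 2/1/1; 2/2/0; 2/2/1}
target 2/2/0 ∈ {PSO}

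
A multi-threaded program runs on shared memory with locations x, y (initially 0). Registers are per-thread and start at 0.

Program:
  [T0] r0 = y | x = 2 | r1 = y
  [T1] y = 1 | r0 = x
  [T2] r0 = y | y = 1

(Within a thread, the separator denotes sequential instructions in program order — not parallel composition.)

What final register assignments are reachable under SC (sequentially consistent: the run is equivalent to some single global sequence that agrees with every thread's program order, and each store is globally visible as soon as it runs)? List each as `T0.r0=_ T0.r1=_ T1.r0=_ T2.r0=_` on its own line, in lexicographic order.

outcome vector order: (T0.r0,T0.r1,T1.r0,T2.r0)
|SC outcomes| = 10

T0.r0=0 T0.r1=0 T1.r0=2 T2.r0=0
T0.r0=0 T0.r1=0 T1.r0=2 T2.r0=1
T0.r0=0 T0.r1=1 T1.r0=0 T2.r0=0
T0.r0=0 T0.r1=1 T1.r0=0 T2.r0=1
T0.r0=0 T0.r1=1 T1.r0=2 T2.r0=0
T0.r0=0 T0.r1=1 T1.r0=2 T2.r0=1
T0.r0=1 T0.r1=1 T1.r0=0 T2.r0=0
T0.r0=1 T0.r1=1 T1.r0=0 T2.r0=1
T0.r0=1 T0.r1=1 T1.r0=2 T2.r0=0
T0.r0=1 T0.r1=1 T1.r0=2 T2.r0=1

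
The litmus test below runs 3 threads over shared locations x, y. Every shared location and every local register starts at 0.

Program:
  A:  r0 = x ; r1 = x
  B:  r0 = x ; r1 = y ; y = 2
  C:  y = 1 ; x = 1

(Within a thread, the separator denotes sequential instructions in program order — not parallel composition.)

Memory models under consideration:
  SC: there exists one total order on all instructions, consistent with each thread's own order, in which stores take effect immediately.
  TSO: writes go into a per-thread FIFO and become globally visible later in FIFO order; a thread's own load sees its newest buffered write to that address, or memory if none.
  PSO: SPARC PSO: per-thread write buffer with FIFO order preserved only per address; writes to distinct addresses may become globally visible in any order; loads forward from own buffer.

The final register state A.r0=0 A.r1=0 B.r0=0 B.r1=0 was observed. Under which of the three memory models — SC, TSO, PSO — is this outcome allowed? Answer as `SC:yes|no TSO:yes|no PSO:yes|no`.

outcome vector order: (A.r0,A.r1,B.r0,B.r1)
SC: 9 outcomes — {<0 0 0 0>, <0 0 0 1>, <0 0 1 1>, <0 1 0 0>, <0 1 0 1>, <0 1 1 1>, <1 1 0 0>, <1 1 0 1>, <1 1 1 1>}
TSO: 9 outcomes — {<0 0 0 0>, <0 0 0 1>, <0 0 1 1>, <0 1 0 0>, <0 1 0 1>, <0 1 1 1>, <1 1 0 0>, <1 1 0 1>, <1 1 1 1>}
PSO: 12 outcomes — {<0 0 0 0>, <0 0 0 1>, <0 0 1 0>, <0 0 1 1>, <0 1 0 0>, <0 1 0 1>, <0 1 1 0>, <0 1 1 1>, <1 1 0 0>, <1 1 0 1>, <1 1 1 0>, <1 1 1 1>}
target <0 0 0 0> ∈ {SC,TSO,PSO}

SC:yes TSO:yes PSO:yes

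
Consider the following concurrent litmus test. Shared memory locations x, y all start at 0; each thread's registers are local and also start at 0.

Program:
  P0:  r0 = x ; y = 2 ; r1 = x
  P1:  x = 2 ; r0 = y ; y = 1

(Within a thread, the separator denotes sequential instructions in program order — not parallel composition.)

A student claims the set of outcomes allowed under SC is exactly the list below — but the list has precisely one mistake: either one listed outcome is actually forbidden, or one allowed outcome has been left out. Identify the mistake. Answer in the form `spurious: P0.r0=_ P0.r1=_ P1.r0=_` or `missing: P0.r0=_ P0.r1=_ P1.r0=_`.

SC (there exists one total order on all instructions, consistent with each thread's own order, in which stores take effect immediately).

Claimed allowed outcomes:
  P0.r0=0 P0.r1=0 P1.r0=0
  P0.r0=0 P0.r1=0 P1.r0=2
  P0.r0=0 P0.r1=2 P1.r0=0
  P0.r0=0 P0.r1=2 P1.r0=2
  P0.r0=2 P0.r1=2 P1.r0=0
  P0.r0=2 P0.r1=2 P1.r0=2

spurious: P0.r0=0 P0.r1=0 P1.r0=0

outcome vector order: (P0.r0,P0.r1,P1.r0)
SC (5): (0,0,2), (0,2,0), (0,2,2), (2,2,0), (2,2,2)
claimed∖SC = {(0,0,0)}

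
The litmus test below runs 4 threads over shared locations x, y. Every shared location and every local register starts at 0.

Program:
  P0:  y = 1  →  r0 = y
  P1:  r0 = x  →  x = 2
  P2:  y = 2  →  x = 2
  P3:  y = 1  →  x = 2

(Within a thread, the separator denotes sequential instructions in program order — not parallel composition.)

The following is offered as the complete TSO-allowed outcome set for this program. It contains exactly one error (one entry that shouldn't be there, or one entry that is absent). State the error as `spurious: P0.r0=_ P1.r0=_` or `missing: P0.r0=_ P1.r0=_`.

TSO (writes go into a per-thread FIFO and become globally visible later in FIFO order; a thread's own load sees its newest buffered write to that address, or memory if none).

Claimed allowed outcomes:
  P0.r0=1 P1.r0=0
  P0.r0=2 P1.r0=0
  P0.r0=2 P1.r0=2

missing: P0.r0=1 P1.r0=2

outcome vector order: (P0.r0,P1.r0)
[TSO] allowed = {10, 12, 20, 22}
TSO∖claimed = {12}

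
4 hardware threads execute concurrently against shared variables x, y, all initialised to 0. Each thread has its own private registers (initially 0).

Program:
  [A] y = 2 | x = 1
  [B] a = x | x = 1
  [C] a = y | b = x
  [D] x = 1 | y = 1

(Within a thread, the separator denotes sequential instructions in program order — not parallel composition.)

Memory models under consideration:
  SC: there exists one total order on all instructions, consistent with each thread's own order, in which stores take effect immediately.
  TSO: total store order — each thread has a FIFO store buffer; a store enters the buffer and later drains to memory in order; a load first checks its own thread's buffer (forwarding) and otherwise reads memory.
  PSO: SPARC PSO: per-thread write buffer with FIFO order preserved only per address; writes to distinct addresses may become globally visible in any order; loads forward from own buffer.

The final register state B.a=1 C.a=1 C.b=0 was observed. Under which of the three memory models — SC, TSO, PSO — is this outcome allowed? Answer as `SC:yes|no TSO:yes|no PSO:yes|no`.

SC:no TSO:no PSO:yes

outcome vector order: (B.a,C.a,C.b)
SC (10): (0,0,0); (0,0,1); (0,1,1); (0,2,0); (0,2,1); (1,0,0); (1,0,1); (1,1,1); (1,2,0); (1,2,1)
TSO (10): (0,0,0); (0,0,1); (0,1,1); (0,2,0); (0,2,1); (1,0,0); (1,0,1); (1,1,1); (1,2,0); (1,2,1)
PSO (12): (0,0,0); (0,0,1); (0,1,0); (0,1,1); (0,2,0); (0,2,1); (1,0,0); (1,0,1); (1,1,0); (1,1,1); (1,2,0); (1,2,1)
target (1,1,0) ∈ {PSO}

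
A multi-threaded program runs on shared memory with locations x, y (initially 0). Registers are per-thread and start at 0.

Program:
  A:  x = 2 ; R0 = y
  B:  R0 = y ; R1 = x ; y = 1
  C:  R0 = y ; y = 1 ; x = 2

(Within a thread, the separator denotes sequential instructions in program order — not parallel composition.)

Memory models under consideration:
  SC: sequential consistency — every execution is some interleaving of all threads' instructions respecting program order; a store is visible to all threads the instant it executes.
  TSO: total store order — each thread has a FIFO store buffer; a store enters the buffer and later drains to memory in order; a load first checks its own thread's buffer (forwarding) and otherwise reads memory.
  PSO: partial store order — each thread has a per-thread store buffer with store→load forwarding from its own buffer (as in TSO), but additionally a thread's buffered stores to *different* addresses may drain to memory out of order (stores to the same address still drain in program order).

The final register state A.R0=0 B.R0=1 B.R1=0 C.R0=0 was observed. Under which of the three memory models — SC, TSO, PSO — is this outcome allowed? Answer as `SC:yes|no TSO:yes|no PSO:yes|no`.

outcome vector order: (A.R0,B.R0,B.R1,C.R0)
SC: 11 outcomes — {0/0/0/0; 0/0/0/1; 0/0/2/0; 0/0/2/1; 0/1/2/0; 1/0/0/0; 1/0/0/1; 1/0/2/0; 1/0/2/1; 1/1/0/0; 1/1/2/0}
TSO: 12 outcomes — {0/0/0/0; 0/0/0/1; 0/0/2/0; 0/0/2/1; 0/1/0/0; 0/1/2/0; 1/0/0/0; 1/0/0/1; 1/0/2/0; 1/0/2/1; 1/1/0/0; 1/1/2/0}
PSO: 12 outcomes — {0/0/0/0; 0/0/0/1; 0/0/2/0; 0/0/2/1; 0/1/0/0; 0/1/2/0; 1/0/0/0; 1/0/0/1; 1/0/2/0; 1/0/2/1; 1/1/0/0; 1/1/2/0}
target 0/1/0/0 ∈ {TSO,PSO}

SC:no TSO:yes PSO:yes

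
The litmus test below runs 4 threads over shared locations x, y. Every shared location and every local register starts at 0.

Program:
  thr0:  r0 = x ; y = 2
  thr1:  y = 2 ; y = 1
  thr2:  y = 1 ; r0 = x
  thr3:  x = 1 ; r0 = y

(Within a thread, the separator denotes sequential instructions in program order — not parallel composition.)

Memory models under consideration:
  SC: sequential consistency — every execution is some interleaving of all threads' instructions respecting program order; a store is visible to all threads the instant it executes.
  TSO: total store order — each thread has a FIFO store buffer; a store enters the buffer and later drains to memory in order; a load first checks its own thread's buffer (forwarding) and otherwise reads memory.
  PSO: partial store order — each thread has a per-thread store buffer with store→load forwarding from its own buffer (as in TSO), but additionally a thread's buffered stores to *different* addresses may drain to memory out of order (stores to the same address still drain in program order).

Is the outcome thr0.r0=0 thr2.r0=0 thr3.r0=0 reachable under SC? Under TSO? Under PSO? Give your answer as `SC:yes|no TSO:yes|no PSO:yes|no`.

SC:no TSO:yes PSO:yes

outcome vector order: (thr0.r0,thr2.r0,thr3.r0)
[SC] allowed = {0/0/1, 0/0/2, 0/1/0, 0/1/1, 0/1/2, 1/0/1, 1/0/2, 1/1/0, 1/1/1, 1/1/2}
[TSO] allowed = {0/0/0, 0/0/1, 0/0/2, 0/1/0, 0/1/1, 0/1/2, 1/0/0, 1/0/1, 1/0/2, 1/1/0, 1/1/1, 1/1/2}
[PSO] allowed = {0/0/0, 0/0/1, 0/0/2, 0/1/0, 0/1/1, 0/1/2, 1/0/0, 1/0/1, 1/0/2, 1/1/0, 1/1/1, 1/1/2}
target 0/0/0 ∈ {TSO,PSO}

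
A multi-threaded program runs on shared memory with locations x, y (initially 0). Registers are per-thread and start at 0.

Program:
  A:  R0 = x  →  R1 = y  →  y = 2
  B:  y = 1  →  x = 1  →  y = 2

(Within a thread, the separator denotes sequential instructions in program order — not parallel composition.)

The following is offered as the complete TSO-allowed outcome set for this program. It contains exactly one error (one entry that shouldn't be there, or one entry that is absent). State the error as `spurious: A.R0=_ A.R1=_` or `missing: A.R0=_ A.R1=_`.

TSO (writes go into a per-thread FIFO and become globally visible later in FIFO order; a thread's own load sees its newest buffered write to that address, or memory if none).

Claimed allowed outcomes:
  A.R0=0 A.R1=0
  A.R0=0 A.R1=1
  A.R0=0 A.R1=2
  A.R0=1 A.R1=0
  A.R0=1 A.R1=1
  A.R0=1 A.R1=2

outcome vector order: (A.R0,A.R1)
under TSO → (0,0), (0,1), (0,2), (1,1), (1,2)
claimed∖TSO = {(1,0)}

spurious: A.R0=1 A.R1=0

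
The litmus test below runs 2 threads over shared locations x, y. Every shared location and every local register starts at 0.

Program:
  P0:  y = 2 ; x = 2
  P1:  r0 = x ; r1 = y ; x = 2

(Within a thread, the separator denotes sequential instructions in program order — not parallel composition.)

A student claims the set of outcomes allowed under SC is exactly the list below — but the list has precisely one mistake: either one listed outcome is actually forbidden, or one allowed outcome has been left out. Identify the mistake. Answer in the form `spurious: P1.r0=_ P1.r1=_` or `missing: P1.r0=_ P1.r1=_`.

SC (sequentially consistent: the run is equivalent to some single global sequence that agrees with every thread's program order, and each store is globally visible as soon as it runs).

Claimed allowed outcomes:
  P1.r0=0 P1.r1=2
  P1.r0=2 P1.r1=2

missing: P1.r0=0 P1.r1=0

outcome vector order: (P1.r0,P1.r1)
[SC] allowed = {(0,0); (0,2); (2,2)}
SC∖claimed = {(0,0)}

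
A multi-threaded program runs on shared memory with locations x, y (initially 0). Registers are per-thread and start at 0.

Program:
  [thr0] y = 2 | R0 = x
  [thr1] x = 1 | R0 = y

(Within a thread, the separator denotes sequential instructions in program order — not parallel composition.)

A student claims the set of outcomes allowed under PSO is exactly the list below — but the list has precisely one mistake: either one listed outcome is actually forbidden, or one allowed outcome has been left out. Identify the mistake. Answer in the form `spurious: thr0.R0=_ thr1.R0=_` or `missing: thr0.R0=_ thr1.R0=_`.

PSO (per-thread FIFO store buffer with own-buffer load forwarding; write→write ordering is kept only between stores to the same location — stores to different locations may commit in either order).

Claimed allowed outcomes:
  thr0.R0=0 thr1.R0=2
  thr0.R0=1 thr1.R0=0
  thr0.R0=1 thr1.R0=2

outcome vector order: (thr0.R0,thr1.R0)
PSO: 4 outcomes — {(0,0), (0,2), (1,0), (1,2)}
PSO∖claimed = {(0,0)}

missing: thr0.R0=0 thr1.R0=0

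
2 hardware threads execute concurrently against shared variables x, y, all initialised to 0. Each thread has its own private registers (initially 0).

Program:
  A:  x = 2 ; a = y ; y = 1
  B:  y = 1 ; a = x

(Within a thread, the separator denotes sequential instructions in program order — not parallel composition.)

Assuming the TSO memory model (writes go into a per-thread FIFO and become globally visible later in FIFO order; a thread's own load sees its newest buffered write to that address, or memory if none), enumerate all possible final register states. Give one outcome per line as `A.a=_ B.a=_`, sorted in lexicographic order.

outcome vector order: (A.a,B.a)
|TSO outcomes| = 4

A.a=0 B.a=0
A.a=0 B.a=2
A.a=1 B.a=0
A.a=1 B.a=2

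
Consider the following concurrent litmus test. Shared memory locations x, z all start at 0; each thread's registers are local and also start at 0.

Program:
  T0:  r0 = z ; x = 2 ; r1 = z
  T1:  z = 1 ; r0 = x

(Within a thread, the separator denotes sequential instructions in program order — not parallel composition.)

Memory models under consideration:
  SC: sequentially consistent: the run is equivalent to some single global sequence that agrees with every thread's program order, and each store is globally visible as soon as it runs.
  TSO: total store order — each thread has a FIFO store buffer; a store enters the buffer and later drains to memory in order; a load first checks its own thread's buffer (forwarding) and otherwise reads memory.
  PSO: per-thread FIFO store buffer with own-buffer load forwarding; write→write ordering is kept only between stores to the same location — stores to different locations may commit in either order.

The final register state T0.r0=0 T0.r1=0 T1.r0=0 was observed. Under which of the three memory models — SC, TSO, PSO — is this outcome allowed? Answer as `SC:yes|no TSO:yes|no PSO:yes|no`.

SC:no TSO:yes PSO:yes

outcome vector order: (T0.r0,T0.r1,T1.r0)
[SC] allowed = {<0 0 2>, <0 1 0>, <0 1 2>, <1 1 0>, <1 1 2>}
[TSO] allowed = {<0 0 0>, <0 0 2>, <0 1 0>, <0 1 2>, <1 1 0>, <1 1 2>}
[PSO] allowed = {<0 0 0>, <0 0 2>, <0 1 0>, <0 1 2>, <1 1 0>, <1 1 2>}
target <0 0 0> ∈ {TSO,PSO}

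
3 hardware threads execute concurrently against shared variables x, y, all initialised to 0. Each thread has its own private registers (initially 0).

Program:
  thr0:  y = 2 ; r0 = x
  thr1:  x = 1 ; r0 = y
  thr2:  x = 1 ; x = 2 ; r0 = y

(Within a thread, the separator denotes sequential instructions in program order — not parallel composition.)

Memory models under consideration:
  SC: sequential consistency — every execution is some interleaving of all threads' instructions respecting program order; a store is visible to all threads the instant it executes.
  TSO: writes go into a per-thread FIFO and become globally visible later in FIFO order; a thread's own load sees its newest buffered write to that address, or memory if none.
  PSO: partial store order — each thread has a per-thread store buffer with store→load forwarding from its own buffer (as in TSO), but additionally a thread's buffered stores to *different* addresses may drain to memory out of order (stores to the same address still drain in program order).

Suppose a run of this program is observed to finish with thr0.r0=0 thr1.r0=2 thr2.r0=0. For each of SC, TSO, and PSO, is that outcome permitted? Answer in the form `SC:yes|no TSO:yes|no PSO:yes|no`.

SC:no TSO:yes PSO:yes

outcome vector order: (thr0.r0,thr1.r0,thr2.r0)
SC: 9 outcomes — {(0,2,2); (1,0,0); (1,0,2); (1,2,0); (1,2,2); (2,0,0); (2,0,2); (2,2,0); (2,2,2)}
TSO: 12 outcomes — {(0,0,0); (0,0,2); (0,2,0); (0,2,2); (1,0,0); (1,0,2); (1,2,0); (1,2,2); (2,0,0); (2,0,2); (2,2,0); (2,2,2)}
PSO: 12 outcomes — {(0,0,0); (0,0,2); (0,2,0); (0,2,2); (1,0,0); (1,0,2); (1,2,0); (1,2,2); (2,0,0); (2,0,2); (2,2,0); (2,2,2)}
target (0,2,0) ∈ {TSO,PSO}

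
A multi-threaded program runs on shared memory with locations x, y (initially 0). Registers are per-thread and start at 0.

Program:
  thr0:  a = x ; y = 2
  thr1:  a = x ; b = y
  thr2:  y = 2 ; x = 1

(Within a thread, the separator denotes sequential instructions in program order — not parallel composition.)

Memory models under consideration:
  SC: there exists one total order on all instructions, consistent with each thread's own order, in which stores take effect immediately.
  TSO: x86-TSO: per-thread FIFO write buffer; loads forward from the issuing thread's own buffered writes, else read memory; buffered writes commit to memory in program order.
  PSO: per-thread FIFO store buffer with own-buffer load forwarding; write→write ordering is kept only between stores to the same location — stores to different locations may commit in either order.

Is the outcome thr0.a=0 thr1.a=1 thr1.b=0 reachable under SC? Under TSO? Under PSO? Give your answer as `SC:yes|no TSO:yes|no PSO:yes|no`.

outcome vector order: (thr0.a,thr1.a,thr1.b)
SC: 6 outcomes — {0/0/0 0/0/2 0/1/2 1/0/0 1/0/2 1/1/2}
TSO: 6 outcomes — {0/0/0 0/0/2 0/1/2 1/0/0 1/0/2 1/1/2}
PSO: 8 outcomes — {0/0/0 0/0/2 0/1/0 0/1/2 1/0/0 1/0/2 1/1/0 1/1/2}
target 0/1/0 ∈ {PSO}

SC:no TSO:no PSO:yes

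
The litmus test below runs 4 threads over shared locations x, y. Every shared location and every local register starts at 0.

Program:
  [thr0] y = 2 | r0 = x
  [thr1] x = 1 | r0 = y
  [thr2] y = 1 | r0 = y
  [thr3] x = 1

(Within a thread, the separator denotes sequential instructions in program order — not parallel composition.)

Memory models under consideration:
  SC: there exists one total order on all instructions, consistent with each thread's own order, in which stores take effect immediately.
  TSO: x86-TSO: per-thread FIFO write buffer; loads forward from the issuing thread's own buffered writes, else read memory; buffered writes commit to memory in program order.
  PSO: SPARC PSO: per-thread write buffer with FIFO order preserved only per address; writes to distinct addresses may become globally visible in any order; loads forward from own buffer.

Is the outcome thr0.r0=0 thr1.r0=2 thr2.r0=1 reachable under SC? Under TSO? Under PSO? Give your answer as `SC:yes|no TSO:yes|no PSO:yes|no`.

SC:yes TSO:yes PSO:yes

outcome vector order: (thr0.r0,thr1.r0,thr2.r0)
under SC → 0/1/1; 0/2/1; 0/2/2; 1/0/1; 1/0/2; 1/1/1; 1/1/2; 1/2/1; 1/2/2
under TSO → 0/0/1; 0/0/2; 0/1/1; 0/1/2; 0/2/1; 0/2/2; 1/0/1; 1/0/2; 1/1/1; 1/1/2; 1/2/1; 1/2/2
under PSO → 0/0/1; 0/0/2; 0/1/1; 0/1/2; 0/2/1; 0/2/2; 1/0/1; 1/0/2; 1/1/1; 1/1/2; 1/2/1; 1/2/2
target 0/2/1 ∈ {SC,TSO,PSO}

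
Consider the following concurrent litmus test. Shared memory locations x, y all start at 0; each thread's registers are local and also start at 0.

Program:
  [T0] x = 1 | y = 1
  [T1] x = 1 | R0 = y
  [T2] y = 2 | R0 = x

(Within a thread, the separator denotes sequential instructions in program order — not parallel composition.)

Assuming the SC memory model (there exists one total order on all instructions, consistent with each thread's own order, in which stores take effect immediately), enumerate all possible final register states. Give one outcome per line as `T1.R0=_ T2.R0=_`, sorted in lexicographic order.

T1.R0=0 T2.R0=1
T1.R0=1 T2.R0=0
T1.R0=1 T2.R0=1
T1.R0=2 T2.R0=0
T1.R0=2 T2.R0=1

outcome vector order: (T1.R0,T2.R0)
|SC outcomes| = 5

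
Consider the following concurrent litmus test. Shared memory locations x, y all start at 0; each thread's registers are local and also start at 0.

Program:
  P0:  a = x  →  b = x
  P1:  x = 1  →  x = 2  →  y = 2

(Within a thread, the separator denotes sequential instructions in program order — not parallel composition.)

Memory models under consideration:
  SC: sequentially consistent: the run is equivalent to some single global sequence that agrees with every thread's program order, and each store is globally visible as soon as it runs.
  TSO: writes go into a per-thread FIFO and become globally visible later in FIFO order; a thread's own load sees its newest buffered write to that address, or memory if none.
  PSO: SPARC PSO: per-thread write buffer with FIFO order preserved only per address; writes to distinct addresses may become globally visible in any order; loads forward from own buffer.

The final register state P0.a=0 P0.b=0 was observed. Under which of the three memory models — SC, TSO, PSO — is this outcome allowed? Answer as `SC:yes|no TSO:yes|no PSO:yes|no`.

outcome vector order: (P0.a,P0.b)
[SC] allowed = {00, 01, 02, 11, 12, 22}
[TSO] allowed = {00, 01, 02, 11, 12, 22}
[PSO] allowed = {00, 01, 02, 11, 12, 22}
target 00 ∈ {SC,TSO,PSO}

SC:yes TSO:yes PSO:yes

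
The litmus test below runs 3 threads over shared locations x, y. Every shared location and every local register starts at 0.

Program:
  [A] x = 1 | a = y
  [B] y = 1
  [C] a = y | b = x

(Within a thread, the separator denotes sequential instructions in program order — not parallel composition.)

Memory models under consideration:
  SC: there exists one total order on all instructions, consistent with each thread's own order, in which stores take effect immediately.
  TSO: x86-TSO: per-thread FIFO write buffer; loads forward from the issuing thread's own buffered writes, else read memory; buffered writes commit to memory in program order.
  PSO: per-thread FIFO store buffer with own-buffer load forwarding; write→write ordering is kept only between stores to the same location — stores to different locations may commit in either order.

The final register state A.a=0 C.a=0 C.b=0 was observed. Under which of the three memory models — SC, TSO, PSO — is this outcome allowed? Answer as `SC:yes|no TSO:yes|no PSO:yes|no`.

SC:yes TSO:yes PSO:yes

outcome vector order: (A.a,C.a,C.b)
[SC] allowed = {<0 0 0>; <0 0 1>; <0 1 1>; <1 0 0>; <1 0 1>; <1 1 0>; <1 1 1>}
[TSO] allowed = {<0 0 0>; <0 0 1>; <0 1 0>; <0 1 1>; <1 0 0>; <1 0 1>; <1 1 0>; <1 1 1>}
[PSO] allowed = {<0 0 0>; <0 0 1>; <0 1 0>; <0 1 1>; <1 0 0>; <1 0 1>; <1 1 0>; <1 1 1>}
target <0 0 0> ∈ {SC,TSO,PSO}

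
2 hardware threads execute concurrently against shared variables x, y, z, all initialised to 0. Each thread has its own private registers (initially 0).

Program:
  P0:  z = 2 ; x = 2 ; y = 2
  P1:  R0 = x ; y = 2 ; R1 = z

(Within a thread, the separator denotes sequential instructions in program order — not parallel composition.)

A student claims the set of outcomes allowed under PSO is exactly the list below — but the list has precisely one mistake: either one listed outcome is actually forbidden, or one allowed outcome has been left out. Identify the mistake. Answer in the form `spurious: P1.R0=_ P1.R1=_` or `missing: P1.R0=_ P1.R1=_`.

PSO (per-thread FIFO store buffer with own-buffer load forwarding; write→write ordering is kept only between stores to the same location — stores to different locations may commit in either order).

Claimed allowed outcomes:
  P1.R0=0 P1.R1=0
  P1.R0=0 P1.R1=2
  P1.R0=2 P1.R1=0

outcome vector order: (P1.R0,P1.R1)
under PSO → 0/0, 0/2, 2/0, 2/2
PSO∖claimed = {2/2}

missing: P1.R0=2 P1.R1=2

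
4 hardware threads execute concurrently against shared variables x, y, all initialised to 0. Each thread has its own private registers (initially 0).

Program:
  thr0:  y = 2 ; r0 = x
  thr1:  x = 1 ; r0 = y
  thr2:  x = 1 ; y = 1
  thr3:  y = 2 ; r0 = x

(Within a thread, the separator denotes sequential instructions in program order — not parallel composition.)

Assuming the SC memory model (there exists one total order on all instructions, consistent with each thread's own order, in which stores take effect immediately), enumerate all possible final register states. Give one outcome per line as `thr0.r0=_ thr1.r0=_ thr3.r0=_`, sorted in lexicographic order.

thr0.r0=0 thr1.r0=1 thr3.r0=0
thr0.r0=0 thr1.r0=1 thr3.r0=1
thr0.r0=0 thr1.r0=2 thr3.r0=0
thr0.r0=0 thr1.r0=2 thr3.r0=1
thr0.r0=1 thr1.r0=0 thr3.r0=1
thr0.r0=1 thr1.r0=1 thr3.r0=0
thr0.r0=1 thr1.r0=1 thr3.r0=1
thr0.r0=1 thr1.r0=2 thr3.r0=0
thr0.r0=1 thr1.r0=2 thr3.r0=1

outcome vector order: (thr0.r0,thr1.r0,thr3.r0)
|SC outcomes| = 9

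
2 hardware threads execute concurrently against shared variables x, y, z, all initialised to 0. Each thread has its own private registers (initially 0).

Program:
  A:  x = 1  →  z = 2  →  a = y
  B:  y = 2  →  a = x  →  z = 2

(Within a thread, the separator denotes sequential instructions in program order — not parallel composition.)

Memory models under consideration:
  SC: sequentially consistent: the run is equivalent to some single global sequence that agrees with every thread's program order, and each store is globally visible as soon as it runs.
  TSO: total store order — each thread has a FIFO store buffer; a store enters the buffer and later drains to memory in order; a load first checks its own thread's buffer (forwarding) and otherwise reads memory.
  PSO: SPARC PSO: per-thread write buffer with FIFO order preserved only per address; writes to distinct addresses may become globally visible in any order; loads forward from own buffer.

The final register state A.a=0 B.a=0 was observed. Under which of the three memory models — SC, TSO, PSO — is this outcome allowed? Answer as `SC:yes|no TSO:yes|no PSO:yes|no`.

SC:no TSO:yes PSO:yes

outcome vector order: (A.a,B.a)
SC (3): 01, 20, 21
TSO (4): 00, 01, 20, 21
PSO (4): 00, 01, 20, 21
target 00 ∈ {TSO,PSO}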